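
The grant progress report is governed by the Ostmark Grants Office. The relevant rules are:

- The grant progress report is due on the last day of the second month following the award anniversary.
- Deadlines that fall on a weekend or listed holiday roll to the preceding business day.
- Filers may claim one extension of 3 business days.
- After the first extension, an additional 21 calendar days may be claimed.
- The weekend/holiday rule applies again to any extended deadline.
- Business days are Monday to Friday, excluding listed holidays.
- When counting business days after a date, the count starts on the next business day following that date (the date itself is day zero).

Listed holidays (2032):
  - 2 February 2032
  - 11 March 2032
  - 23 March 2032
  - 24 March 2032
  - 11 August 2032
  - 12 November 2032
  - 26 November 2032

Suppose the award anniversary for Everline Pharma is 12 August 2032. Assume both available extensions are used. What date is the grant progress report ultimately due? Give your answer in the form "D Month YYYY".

2 months after 12 August 2032 falls in October 2032; the last day of that month is 31 October 2032.
31 October 2032 is a Sunday; the preceding business day is 29 October 2032 (Friday).
Applying the 3-business-day extension: 3 business days after 29 October 2032 is 3 November 2032.
3 November 2032 falls on a Wednesday, which is a business day, so no adjustment is needed.
With the 21-day extension, 3 November 2032 becomes 24 November 2032.
24 November 2032 is a Wednesday and not a listed holiday, so it stands.
Final deadline: 24 November 2032.

24 November 2032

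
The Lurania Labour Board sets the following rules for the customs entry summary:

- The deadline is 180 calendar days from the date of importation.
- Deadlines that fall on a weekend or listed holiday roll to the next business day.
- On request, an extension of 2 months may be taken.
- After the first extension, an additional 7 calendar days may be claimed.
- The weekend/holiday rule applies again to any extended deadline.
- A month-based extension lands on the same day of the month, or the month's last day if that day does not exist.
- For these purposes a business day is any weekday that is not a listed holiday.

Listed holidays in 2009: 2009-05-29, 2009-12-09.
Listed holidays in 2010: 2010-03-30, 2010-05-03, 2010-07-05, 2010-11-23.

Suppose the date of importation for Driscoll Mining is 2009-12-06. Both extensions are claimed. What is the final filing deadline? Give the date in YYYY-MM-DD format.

2010-08-11

Trigger date 2009-12-06 + 180 calendar days = 2010-06-04.
2010-06-04 (Friday) is already a business day.
Add 2 months to 2010-06-04: 2010-08-04.
Since 2010-08-04 is a Wednesday and not a holiday, the date is unchanged.
Add the 7 calendar-day extension to 2010-08-04: 2010-08-11.
2010-08-11 (Wednesday) is already a business day.
Final deadline: 2010-08-11.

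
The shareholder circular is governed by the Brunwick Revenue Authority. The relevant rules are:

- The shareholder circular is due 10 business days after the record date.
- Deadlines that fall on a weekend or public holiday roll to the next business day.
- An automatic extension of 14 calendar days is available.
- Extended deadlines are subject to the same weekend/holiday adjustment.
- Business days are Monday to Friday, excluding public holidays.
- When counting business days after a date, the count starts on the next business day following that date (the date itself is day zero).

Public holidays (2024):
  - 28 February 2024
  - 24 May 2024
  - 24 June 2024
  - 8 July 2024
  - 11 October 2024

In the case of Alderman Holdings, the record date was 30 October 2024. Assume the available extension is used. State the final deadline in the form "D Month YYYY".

27 November 2024

Starting the day after 30 October 2024 and counting 10 business days lands on 13 November 2024.
13 November 2024 is a Wednesday and not a listed holiday, so it stands.
Applying the 14-calendar-day extension: 13 November 2024 + 14 days = 27 November 2024.
Since 27 November 2024 is a Wednesday and not a holiday, the date is unchanged.
Final deadline: 27 November 2024.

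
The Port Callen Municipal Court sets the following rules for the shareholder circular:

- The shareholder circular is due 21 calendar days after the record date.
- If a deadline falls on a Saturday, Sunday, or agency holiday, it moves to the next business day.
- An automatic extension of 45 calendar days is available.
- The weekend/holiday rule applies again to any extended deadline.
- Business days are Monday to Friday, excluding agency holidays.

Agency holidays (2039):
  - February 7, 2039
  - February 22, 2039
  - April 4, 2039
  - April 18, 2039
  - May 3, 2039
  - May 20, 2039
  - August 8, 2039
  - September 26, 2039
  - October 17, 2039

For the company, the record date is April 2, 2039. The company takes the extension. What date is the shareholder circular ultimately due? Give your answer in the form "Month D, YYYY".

June 9, 2039

From April 2, 2039, 21 calendar days later is April 23, 2039.
April 23, 2039 is a Saturday; the next business day is April 25, 2039 (Monday).
Add the 45 calendar-day extension to April 25, 2039: June 9, 2039.
Since June 9, 2039 is a Thursday and not a holiday, the date is unchanged.
The final due date is June 9, 2039.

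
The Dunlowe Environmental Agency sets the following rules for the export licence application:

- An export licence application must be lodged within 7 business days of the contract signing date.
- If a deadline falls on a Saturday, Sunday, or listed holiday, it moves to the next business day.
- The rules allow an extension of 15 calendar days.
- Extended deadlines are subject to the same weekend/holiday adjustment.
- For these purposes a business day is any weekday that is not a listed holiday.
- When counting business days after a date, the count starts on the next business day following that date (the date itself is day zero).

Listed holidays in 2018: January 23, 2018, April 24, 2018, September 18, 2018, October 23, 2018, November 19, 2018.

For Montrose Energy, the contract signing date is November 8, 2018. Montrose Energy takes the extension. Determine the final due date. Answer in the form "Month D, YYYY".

Starting the day after November 8, 2018 and counting 7 business days lands on November 20, 2018.
November 20, 2018 is a Tuesday and not a listed holiday, so it stands.
With the 15-day extension, November 20, 2018 becomes December 5, 2018.
December 5, 2018 falls on a Wednesday, which is a business day, so no adjustment is needed.
Deadline: December 5, 2018.

December 5, 2018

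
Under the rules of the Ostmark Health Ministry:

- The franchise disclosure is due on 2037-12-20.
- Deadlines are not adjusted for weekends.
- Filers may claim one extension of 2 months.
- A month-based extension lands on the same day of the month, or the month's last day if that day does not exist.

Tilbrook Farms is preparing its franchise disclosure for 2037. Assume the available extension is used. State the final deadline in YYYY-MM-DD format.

2038-02-20

The statutory due date is 2037-12-20.
2037-12-20 is a Sunday; no weekend or holiday adjustment applies.
Applying the 2 months extension: 2 months after 2037-12-20 is 2038-02-20.
2038-02-20 is a Saturday; no weekend or holiday adjustment applies.
Deadline: 2038-02-20.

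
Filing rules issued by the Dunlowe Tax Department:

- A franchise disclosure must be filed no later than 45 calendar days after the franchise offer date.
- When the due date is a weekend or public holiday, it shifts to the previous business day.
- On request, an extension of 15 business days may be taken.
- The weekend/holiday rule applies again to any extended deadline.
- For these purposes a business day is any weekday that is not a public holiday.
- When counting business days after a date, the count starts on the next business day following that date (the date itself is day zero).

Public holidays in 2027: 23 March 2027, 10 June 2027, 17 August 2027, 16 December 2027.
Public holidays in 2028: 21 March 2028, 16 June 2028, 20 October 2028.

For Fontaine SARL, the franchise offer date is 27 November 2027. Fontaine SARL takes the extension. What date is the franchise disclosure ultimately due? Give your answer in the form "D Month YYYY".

1 February 2028

45 calendar days after 27 November 2027 is 11 January 2028.
Since 11 January 2028 is a Tuesday and not a holiday, the date is unchanged.
Applying the 15-business-day extension: 15 business days after 11 January 2028 is 1 February 2028.
1 February 2028 falls on a Tuesday, which is a business day, so no adjustment is needed.
Deadline: 1 February 2028.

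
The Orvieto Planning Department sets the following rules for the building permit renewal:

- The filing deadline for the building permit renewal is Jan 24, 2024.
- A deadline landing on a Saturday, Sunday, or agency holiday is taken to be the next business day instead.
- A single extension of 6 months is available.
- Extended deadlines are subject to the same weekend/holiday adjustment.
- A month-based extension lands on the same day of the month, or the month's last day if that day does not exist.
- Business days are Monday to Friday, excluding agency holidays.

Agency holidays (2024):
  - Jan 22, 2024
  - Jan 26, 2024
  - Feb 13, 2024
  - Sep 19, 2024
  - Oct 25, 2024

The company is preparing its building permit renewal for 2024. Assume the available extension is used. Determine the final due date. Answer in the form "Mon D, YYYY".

The stated deadline is Jan 24, 2024.
Since Jan 24, 2024 is a Wednesday and not a holiday, the date is unchanged.
The 6 months extension carries Jan 24, 2024 to Jul 24, 2024.
Jul 24, 2024 is a Wednesday and not a listed holiday, so it stands.
So the filing is due Jul 24, 2024.

Jul 24, 2024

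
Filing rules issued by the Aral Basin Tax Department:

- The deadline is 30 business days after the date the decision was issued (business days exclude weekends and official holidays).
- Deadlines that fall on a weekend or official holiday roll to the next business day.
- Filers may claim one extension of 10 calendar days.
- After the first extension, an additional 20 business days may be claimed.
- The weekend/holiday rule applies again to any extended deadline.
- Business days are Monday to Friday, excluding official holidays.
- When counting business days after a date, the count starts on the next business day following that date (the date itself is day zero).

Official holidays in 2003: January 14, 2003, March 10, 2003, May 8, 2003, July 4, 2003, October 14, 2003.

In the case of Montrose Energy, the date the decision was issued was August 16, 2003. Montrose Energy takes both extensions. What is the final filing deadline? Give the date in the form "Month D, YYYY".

Starting the day after August 16, 2003 and counting 30 business days lands on September 26, 2003.
Since September 26, 2003 is a Friday and not a holiday, the date is unchanged.
Applying the 10-calendar-day extension: September 26, 2003 + 10 days = October 6, 2003.
October 6, 2003 is a Monday and not a listed holiday, so it stands.
Counting 20 further business days from October 6, 2003 reaches November 4, 2003.
November 4, 2003 is a Tuesday and not a listed holiday, so it stands.
So the filing is due November 4, 2003.

November 4, 2003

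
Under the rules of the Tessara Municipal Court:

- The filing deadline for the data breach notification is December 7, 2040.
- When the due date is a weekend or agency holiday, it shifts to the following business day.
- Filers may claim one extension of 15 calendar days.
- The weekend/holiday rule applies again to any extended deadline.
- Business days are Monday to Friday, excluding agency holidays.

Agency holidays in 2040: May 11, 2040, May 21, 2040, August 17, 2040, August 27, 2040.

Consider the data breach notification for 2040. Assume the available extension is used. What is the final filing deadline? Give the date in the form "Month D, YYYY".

The stated deadline is December 7, 2040.
December 7, 2040 falls on a Friday, which is a business day, so no adjustment is needed.
Applying the 15-calendar-day extension: December 7, 2040 + 15 days = December 22, 2040.
December 22, 2040 is a Saturday, so it moves to the next business day, December 24, 2040 (Monday).
The final due date is December 24, 2040.

December 24, 2040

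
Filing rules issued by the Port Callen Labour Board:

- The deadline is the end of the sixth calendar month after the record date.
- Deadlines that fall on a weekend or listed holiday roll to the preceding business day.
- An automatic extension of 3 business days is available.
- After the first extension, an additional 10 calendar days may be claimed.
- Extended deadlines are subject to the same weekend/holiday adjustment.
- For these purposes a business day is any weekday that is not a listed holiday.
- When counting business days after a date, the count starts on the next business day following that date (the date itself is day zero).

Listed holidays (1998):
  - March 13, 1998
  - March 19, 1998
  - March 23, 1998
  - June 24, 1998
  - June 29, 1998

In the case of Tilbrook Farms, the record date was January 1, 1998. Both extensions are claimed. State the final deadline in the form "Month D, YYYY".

August 14, 1998

The sixth month after January 1, 1998 is July 1998, whose last day is July 31, 1998.
July 31, 1998 falls on a Friday, which is a business day, so no adjustment is needed.
Counting 3 further business days from July 31, 1998 reaches August 5, 1998.
August 5, 1998 (Wednesday) is already a business day.
With the 10-day extension, August 5, 1998 becomes August 15, 1998.
August 15, 1998 is a Saturday, so it moves to the preceding business day, August 14, 1998 (Friday).
The final due date is August 14, 1998.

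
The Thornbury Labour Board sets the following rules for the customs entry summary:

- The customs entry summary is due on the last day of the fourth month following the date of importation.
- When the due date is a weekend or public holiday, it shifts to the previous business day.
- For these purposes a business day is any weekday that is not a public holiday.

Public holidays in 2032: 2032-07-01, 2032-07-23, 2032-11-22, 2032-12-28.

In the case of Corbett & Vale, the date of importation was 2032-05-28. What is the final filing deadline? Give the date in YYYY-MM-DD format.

2032-09-30

4 months after 2032-05-28 is September 2032; that month ends on 2032-09-30.
Since 2032-09-30 is a Thursday and not a holiday, the date is unchanged.
So the filing is due 2032-09-30.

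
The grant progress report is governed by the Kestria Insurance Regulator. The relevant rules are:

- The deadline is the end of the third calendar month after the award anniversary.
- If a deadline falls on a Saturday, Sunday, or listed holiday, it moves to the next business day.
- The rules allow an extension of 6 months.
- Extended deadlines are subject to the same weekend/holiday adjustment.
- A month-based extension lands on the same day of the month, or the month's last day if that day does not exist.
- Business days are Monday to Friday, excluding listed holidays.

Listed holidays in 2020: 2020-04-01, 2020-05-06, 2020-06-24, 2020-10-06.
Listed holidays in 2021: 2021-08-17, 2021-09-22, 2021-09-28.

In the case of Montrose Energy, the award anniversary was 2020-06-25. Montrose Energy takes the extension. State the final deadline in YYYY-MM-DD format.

2021-03-30

3 months after 2020-06-25 falls in September 2020; the last day of that month is 2020-09-30.
2020-09-30 is a Wednesday and not a listed holiday, so it stands.
Add 6 months to 2020-09-30: 2021-03-30.
2021-03-30 falls on a Tuesday, which is a business day, so no adjustment is needed.
The final due date is 2021-03-30.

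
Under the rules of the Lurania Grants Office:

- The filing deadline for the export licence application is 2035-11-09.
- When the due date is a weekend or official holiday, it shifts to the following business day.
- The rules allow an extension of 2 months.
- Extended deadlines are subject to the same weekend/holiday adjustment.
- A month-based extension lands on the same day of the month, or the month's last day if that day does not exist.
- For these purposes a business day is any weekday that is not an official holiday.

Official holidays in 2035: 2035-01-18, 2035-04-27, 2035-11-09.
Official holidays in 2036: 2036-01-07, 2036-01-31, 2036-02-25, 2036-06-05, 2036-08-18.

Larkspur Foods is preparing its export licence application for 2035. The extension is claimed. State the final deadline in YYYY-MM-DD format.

2036-01-14

The stated deadline is 2035-11-09.
2035-11-09 is a listed holiday, so it moves to the next business day, 2035-11-12 (Monday).
Add 2 months to 2035-11-12: 2036-01-12.
2036-01-12 is a Saturday, so it moves to the next business day, 2036-01-14 (Monday).
The final due date is 2036-01-14.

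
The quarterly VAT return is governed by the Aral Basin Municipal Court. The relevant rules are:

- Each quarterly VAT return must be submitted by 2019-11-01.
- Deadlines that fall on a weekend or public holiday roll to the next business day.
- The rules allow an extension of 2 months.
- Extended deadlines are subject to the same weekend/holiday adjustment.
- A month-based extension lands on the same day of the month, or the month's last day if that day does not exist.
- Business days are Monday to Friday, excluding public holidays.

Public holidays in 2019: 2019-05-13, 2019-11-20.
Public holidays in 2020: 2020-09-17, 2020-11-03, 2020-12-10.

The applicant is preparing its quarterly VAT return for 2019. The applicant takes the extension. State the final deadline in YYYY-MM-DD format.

The statutory due date is 2019-11-01.
2019-11-01 (Friday) is already a business day.
The 2 months extension carries 2019-11-01 to 2020-01-01.
2020-01-01 falls on a Wednesday, which is a business day, so no adjustment is needed.
The final due date is 2020-01-01.

2020-01-01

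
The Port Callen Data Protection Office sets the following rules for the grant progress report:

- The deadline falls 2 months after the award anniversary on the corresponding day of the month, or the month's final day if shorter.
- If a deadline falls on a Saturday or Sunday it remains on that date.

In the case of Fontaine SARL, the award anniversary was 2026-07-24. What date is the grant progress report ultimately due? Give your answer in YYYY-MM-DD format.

2026-09-24

2 months after 2026-07-24, on the same day of the month, is 2026-09-24.
2026-09-24 falls on a Thursday. The rules make no weekend/holiday allowance, so it remains 2026-09-24.
The final due date is 2026-09-24.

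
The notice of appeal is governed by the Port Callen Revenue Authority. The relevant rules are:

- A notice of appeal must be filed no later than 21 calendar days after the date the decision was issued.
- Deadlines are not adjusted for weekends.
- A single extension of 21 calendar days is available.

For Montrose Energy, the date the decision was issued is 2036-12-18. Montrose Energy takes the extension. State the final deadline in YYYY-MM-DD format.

2037-01-29

Trigger date 2036-12-18 + 21 calendar days = 2037-01-08.
No adjustment is made for weekends or holidays, so 2037-01-08 stands.
With the 21-day extension, 2037-01-08 becomes 2037-01-29.
No adjustment is made for weekends or holidays, so 2037-01-29 stands.
The final due date is 2037-01-29.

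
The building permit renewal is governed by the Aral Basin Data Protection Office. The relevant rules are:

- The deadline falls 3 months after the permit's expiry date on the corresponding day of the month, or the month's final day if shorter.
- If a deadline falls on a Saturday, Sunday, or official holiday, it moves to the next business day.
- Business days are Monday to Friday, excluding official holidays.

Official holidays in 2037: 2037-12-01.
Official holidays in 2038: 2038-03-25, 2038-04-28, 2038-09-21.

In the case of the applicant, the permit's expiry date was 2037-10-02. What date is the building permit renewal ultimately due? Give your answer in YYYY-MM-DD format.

2038-01-04

3 months after 2037-10-02, on the same day of the month, is 2038-01-02.
2038-01-02 falls on a Saturday. Rolling to the next business day gives 2038-01-04, a Monday.
Deadline: 2038-01-04.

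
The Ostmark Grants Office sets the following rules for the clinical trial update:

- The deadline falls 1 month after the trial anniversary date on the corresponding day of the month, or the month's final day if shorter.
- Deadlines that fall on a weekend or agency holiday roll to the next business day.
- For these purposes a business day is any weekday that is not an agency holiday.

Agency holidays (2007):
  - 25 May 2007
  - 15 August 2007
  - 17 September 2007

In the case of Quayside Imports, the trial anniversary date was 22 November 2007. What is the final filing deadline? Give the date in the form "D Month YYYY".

1 month from 22 November 2007 is 22 December 2007.
22 December 2007 falls on a Saturday. Rolling to the next business day gives 24 December 2007, a Monday.
The final due date is 24 December 2007.

24 December 2007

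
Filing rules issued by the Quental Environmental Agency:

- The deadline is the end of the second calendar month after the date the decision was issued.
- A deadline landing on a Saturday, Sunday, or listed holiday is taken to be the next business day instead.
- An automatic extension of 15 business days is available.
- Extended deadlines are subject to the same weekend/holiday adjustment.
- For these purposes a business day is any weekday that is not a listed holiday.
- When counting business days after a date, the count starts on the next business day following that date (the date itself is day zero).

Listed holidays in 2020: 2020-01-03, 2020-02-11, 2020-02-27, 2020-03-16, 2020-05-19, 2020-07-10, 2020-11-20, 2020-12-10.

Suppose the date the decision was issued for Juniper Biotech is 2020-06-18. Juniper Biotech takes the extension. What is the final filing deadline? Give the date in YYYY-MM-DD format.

The second month after 2020-06-18 is August 2020, whose last day is 2020-08-31.
2020-08-31 (Monday) is already a business day.
Counting 15 further business days from 2020-08-31 reaches 2020-09-21.
2020-09-21 (Monday) is already a business day.
Final deadline: 2020-09-21.

2020-09-21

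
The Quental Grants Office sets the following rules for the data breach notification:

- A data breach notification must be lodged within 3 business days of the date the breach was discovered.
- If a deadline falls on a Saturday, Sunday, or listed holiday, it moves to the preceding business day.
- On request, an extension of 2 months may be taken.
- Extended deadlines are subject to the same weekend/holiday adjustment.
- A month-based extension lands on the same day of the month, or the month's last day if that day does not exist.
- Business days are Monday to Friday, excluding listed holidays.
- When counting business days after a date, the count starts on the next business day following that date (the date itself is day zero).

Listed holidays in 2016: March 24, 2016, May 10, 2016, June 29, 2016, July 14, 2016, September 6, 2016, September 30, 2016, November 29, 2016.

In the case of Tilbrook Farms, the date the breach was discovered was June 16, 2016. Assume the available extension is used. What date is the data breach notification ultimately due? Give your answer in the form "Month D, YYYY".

August 19, 2016

3 business days after June 16, 2016, excluding weekends and holidays, is June 21, 2016.
Since June 21, 2016 is a Tuesday and not a holiday, the date is unchanged.
The 2 months extension carries June 21, 2016 to August 21, 2016.
August 21, 2016 is a Sunday, so it moves to the preceding business day, August 19, 2016 (Friday).
The final due date is August 19, 2016.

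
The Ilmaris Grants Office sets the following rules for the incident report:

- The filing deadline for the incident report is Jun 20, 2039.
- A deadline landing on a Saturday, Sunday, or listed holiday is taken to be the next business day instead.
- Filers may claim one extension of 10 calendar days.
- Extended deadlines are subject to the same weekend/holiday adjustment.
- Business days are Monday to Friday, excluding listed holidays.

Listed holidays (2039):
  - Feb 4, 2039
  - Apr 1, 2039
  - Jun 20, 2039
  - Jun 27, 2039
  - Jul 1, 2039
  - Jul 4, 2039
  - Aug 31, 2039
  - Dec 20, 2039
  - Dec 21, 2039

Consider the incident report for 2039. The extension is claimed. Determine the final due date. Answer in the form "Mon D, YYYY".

The stated deadline is Jun 20, 2039.
Jun 20, 2039 falls on a listed holiday. Rolling to the next business day gives Jun 21, 2039, a Tuesday.
Applying the 10-calendar-day extension: Jun 21, 2039 + 10 days = Jul 1, 2039.
Jul 1, 2039 is a listed holiday; the next business day is Jul 5, 2039 (Tuesday).
Final deadline: Jul 5, 2039.

Jul 5, 2039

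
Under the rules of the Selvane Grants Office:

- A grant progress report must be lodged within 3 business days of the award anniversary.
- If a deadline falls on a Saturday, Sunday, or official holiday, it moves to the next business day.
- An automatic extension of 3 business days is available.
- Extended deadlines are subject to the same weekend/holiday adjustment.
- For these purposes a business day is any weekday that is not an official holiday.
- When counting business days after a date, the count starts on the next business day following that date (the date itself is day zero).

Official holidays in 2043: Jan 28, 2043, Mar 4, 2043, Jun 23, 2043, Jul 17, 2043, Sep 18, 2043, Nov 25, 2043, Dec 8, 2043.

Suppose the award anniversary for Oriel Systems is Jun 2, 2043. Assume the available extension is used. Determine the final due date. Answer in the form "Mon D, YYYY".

Counting 3 business days after Jun 2, 2043 (skipping weekends and listed holidays) reaches Jun 5, 2043.
Jun 5, 2043 is a Friday and not a listed holiday, so it stands.
Applying the 3-business-day extension: 3 business days after Jun 5, 2043 is Jun 10, 2043.
Jun 10, 2043 (Wednesday) is already a business day.
Deadline: Jun 10, 2043.

Jun 10, 2043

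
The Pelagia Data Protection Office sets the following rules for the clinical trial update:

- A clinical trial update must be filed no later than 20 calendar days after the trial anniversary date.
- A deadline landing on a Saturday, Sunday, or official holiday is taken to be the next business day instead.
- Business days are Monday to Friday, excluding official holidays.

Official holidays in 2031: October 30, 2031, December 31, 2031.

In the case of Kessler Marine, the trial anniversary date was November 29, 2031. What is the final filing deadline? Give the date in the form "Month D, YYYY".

From November 29, 2031, 20 calendar days later is December 19, 2031.
Since December 19, 2031 is a Friday and not a holiday, the date is unchanged.
The final due date is December 19, 2031.

December 19, 2031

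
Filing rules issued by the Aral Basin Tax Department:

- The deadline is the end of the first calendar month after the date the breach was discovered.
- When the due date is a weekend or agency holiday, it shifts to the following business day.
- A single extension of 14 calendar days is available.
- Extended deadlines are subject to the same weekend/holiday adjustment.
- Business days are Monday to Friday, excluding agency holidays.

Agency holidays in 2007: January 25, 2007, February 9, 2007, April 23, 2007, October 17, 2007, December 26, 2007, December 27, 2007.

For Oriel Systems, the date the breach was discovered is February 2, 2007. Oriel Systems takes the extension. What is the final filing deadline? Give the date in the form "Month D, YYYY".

1 month after February 2, 2007 falls in March 2007; the last day of that month is March 31, 2007.
Because March 31, 2007 is a Saturday, the deadline becomes April 2, 2007 (Monday).
Add the 14 calendar-day extension to April 2, 2007: April 16, 2007.
April 16, 2007 (Monday) is already a business day.
The final due date is April 16, 2007.

April 16, 2007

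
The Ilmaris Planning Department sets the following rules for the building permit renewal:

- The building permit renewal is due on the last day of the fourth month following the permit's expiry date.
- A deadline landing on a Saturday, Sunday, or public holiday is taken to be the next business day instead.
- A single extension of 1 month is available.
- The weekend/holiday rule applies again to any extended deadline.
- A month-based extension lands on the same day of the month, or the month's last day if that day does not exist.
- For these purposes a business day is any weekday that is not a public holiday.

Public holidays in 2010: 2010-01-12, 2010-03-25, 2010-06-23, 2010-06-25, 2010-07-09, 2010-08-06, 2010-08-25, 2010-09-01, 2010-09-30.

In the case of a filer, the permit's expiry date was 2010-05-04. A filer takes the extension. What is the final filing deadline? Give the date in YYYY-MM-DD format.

4 months after 2010-05-04 falls in September 2010; the last day of that month is 2010-09-30.
2010-09-30 is a listed holiday, so it moves to the next business day, 2010-10-01 (Friday).
Add 1 month to 2010-10-01: 2010-11-01.
Since 2010-11-01 is a Monday and not a holiday, the date is unchanged.
Final deadline: 2010-11-01.

2010-11-01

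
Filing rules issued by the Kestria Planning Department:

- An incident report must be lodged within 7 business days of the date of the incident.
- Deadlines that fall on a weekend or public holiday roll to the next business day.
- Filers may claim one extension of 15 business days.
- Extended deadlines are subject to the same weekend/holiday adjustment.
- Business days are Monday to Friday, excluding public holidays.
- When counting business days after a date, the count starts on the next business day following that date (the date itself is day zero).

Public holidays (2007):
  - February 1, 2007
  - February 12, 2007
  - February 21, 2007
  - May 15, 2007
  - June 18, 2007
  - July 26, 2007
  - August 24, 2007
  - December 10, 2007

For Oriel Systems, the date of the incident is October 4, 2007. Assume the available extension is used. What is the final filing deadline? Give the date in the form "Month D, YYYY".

7 business days after October 4, 2007, excluding weekends and holidays, is October 15, 2007.
Since October 15, 2007 is a Monday and not a holiday, the date is unchanged.
The 15-business-day extension runs from October 15, 2007 to November 5, 2007.
Since November 5, 2007 is a Monday and not a holiday, the date is unchanged.
Final deadline: November 5, 2007.

November 5, 2007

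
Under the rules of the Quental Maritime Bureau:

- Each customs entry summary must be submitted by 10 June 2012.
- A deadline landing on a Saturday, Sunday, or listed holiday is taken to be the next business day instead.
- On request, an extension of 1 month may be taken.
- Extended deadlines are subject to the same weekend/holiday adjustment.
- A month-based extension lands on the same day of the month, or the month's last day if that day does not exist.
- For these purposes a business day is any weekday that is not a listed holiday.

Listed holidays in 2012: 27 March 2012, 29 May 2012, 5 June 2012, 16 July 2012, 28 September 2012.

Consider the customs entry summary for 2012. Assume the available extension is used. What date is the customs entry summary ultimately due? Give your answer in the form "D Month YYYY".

11 July 2012

Start from the fixed due date, 10 June 2012.
Because 10 June 2012 is a Sunday, the deadline becomes 11 June 2012 (Monday).
Applying the 1 month extension: 1 month after 11 June 2012 is 11 July 2012.
11 July 2012 (Wednesday) is already a business day.
The final due date is 11 July 2012.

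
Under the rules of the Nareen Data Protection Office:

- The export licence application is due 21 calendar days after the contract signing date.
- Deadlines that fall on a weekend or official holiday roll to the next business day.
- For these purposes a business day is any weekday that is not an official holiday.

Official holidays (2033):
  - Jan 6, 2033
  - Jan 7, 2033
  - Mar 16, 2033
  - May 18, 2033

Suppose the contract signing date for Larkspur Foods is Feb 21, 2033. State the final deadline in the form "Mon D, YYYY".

Mar 14, 2033

From Feb 21, 2033, 21 calendar days later is Mar 14, 2033.
Mar 14, 2033 falls on a Monday, which is a business day, so no adjustment is needed.
The final due date is Mar 14, 2033.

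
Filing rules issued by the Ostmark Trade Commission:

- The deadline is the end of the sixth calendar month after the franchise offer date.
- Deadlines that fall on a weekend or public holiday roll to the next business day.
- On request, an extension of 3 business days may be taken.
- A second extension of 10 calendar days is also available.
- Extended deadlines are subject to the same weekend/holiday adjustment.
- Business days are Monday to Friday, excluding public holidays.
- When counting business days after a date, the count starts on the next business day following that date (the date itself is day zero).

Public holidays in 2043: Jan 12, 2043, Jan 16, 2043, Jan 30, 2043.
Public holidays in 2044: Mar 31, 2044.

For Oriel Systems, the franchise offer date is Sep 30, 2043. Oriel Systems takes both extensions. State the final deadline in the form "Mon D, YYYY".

The sixth month after Sep 30, 2043 is March 2044, whose last day is Mar 31, 2044.
Mar 31, 2044 falls on a listed holiday. Rolling to the next business day gives Apr 1, 2044, a Friday.
Counting 3 further business days from Apr 1, 2044 reaches Apr 6, 2044.
Apr 6, 2044 is a Wednesday and not a listed holiday, so it stands.
The 10-calendar-day extension moves the deadline from Apr 6, 2044 to Apr 16, 2044.
Apr 16, 2044 is a Saturday, so it moves to the next business day, Apr 18, 2044 (Monday).
Final deadline: Apr 18, 2044.

Apr 18, 2044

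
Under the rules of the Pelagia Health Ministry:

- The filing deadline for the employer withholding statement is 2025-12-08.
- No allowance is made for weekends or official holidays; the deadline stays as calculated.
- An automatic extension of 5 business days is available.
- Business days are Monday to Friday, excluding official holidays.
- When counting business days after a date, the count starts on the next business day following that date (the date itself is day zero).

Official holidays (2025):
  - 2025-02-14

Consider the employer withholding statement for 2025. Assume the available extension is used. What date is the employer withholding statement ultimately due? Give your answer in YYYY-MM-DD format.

The statutory due date is 2025-12-08.
2025-12-08 is a Monday; no weekend or holiday adjustment applies.
Applying the 5-business-day extension: 5 business days after 2025-12-08 is 2025-12-15.
2025-12-15 is a Monday; no weekend or holiday adjustment applies.
The final due date is 2025-12-15.

2025-12-15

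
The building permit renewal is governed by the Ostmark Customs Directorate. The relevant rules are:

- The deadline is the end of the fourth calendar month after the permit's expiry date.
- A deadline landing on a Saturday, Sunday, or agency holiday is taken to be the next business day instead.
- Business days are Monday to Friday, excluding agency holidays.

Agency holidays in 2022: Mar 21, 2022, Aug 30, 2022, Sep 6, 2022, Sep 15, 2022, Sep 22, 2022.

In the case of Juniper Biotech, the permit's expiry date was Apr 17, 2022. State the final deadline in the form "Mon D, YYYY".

The fourth month after Apr 17, 2022 is August 2022, whose last day is Aug 31, 2022.
Aug 31, 2022 is a Wednesday and not a listed holiday, so it stands.
The final due date is Aug 31, 2022.

Aug 31, 2022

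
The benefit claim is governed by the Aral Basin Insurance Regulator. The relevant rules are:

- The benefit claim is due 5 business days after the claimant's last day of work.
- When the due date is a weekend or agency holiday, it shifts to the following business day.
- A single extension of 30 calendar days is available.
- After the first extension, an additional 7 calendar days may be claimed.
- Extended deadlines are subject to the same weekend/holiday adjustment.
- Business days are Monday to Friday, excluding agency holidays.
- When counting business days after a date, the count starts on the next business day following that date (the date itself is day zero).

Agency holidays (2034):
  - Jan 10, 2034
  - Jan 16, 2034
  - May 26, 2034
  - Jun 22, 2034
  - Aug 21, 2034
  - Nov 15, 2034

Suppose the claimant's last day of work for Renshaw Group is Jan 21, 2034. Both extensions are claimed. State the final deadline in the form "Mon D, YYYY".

Counting 5 business days after Jan 21, 2034 (skipping weekends and listed holidays) reaches Jan 27, 2034.
Jan 27, 2034 falls on a Friday, which is a business day, so no adjustment is needed.
The 30-calendar-day extension moves the deadline from Jan 27, 2034 to Feb 26, 2034.
Feb 26, 2034 falls on a Sunday. Rolling to the next business day gives Feb 27, 2034, a Monday.
Add the 7 calendar-day extension to Feb 27, 2034: Mar 6, 2034.
Since Mar 6, 2034 is a Monday and not a holiday, the date is unchanged.
The final due date is Mar 6, 2034.

Mar 6, 2034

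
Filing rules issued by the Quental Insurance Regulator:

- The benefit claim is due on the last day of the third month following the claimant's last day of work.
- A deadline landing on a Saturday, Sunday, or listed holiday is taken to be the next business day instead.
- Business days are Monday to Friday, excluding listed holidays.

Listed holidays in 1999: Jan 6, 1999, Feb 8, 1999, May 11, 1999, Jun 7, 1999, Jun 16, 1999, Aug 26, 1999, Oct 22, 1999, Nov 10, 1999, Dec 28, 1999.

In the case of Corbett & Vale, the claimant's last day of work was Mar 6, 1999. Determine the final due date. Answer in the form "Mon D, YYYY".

3 months after Mar 6, 1999 falls in June 1999; the last day of that month is Jun 30, 1999.
Jun 30, 1999 (Wednesday) is already a business day.
The final due date is Jun 30, 1999.

Jun 30, 1999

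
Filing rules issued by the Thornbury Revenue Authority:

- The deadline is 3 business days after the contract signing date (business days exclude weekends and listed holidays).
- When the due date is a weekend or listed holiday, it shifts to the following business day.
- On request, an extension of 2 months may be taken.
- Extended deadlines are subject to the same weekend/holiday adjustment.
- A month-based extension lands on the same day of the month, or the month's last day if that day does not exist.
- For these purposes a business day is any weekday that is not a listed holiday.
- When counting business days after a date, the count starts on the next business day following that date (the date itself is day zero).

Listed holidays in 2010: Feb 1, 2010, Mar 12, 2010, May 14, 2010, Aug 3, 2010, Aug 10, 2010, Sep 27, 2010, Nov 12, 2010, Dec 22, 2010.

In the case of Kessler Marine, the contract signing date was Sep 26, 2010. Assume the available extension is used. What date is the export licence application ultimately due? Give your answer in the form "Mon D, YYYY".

3 business days after Sep 26, 2010, excluding weekends and holidays, is Sep 30, 2010.
Sep 30, 2010 is a Thursday and not a listed holiday, so it stands.
Add 2 months to Sep 30, 2010: Nov 30, 2010.
Nov 30, 2010 falls on a Tuesday, which is a business day, so no adjustment is needed.
Final deadline: Nov 30, 2010.

Nov 30, 2010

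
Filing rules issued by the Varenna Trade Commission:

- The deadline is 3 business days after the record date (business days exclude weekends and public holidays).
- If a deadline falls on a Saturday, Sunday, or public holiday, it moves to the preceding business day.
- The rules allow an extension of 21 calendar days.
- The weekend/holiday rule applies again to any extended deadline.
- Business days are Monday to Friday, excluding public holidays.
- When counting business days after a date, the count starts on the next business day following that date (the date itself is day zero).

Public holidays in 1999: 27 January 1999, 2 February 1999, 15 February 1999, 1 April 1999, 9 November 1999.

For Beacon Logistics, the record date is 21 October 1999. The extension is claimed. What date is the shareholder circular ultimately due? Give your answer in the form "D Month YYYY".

3 business days after 21 October 1999, excluding weekends and holidays, is 26 October 1999.
26 October 1999 falls on a Tuesday, which is a business day, so no adjustment is needed.
The 21-calendar-day extension moves the deadline from 26 October 1999 to 16 November 1999.
16 November 1999 (Tuesday) is already a business day.
The final due date is 16 November 1999.

16 November 1999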